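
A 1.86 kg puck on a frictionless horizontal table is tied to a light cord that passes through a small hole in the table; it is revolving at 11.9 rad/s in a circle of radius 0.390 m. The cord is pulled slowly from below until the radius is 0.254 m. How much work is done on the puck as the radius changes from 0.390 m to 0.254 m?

The constraining force is radial, so m r² ω about the center is conserved.
ω₂ = ω₁ (r₁/r₂)² = (11.9)(0.390/0.254)² = 28.05 rad/s.
W = ΔKE = ½m(v₂² − v₁²) = 27.19 J.

W ≈ 27.2 J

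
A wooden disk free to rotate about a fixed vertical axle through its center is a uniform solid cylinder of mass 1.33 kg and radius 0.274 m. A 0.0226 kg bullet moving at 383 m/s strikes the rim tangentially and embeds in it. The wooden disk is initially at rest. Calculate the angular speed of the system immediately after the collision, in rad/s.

|ω_f| ≈ 45.9 rad/s

The axle reaction passes through the axle and exerts no torque about it; angular momentum about the axle is conserved through the impact.
I_p = ½(1.33)(0.274)² = 0.04993 kg·m². Taking the sense of the bullet's angular momentum as positive, L_{bullet} = m v R = (0.0226)(383)(0.274) = 2.372 kg·m²/s.
L_i = 0 + 2.372 = 2.372 kg·m²/s.
After sticking, I_f = I_p + m R² = 0.04993 + (0.0226)(0.274)² = 0.05162 kg·m².
ω_f = L_i / I_f = 2.372 / 0.05162 = 45.94 rad/s.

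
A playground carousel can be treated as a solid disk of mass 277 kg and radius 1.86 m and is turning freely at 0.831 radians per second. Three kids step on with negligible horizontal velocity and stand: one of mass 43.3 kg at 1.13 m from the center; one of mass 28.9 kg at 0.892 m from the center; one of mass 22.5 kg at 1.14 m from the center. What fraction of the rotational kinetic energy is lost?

fraction ≈ 0.183

No external torque acts about the center; L_before = L_after.
I_p = ½(277)(1.86)² = 479.2 kg·m².
Added inertia Σmr² = (43.3)(1.13)² + (28.9)(0.892)² + (22.5)(1.14)² = 107.5 kg·m²; I_f = 479.2 + 107.5 = 586.7 kg·m².
ω_f = I_p ω_i / I_f = (479.2)(0.831) / 586.7 = 0.6787 rad/s.
KE_i = ½(479.2)(0.8310 rad/s)² = 165.4 J; KE_f = ½(586.7)(0.6787)² = 135.1 J.
Fraction lost = 0.1833.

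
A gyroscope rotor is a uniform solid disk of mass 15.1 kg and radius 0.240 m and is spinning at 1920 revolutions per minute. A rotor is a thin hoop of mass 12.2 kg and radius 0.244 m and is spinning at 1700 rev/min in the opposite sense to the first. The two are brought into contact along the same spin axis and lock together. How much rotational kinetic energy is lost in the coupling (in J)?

No external torque acts about the common axis, so total angular momentum is conserved.
Moments of inertia: I_A = ½(15.1)(0.240)² = 0.4349 kg·m²; I_B = (12.2)(0.244)² = 0.7263 kg·m².
Taking A's sense as positive: L = (0.4349)(1920) − (0.7263)(1700) = -399.8 kg·m²·rpm.
Combined I = 0.4349 + 0.7263 = 1.161 kg·m².
ω_f = L / I = -399.8 / 1.161 = -344.3 rpm.
KE_i = ½ΣIω² = 20300 J; KE_f = ½(1.161)(36.05)² = 754.8 J.

ΔKE lost ≈ 19500 J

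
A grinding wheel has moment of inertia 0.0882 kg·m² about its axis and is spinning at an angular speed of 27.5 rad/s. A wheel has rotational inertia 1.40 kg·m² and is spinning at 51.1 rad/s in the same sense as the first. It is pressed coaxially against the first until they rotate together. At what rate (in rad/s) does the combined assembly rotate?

No external torque acts about the common axis, so total angular momentum is conserved.
Taking A's sense as positive: L = (0.08820)(27.5) + (1.400)(51.1) = 73.97 kg·m²·rad/s.
Combined I = 0.08820 + 1.400 = 1.488 kg·m².
ω_f = L / I = 73.97 / 1.488 = 49.70 rad/s.

|ω_f| ≈ 49.7 rad/s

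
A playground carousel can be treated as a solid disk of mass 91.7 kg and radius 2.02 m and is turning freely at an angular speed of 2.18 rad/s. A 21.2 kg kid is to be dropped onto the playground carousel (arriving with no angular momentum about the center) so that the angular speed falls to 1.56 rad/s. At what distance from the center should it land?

r ≈ 1.87 m

The added mass arrives with no angular momentum about the center, and any external torque about the center is negligible, so the system's angular momentum is conserved.
I_p = ½(91.7)(2.02)² = 187.1 kg·m².
I_p ω_i = (I_p + m r²) ω_f ⇒ m r² = I_p(ω_i/ω_f − 1) = 187.1(2.18/1.56 − 1) = 74.35 kg·m².
r = √(74.35/21.2) = 1.873 m.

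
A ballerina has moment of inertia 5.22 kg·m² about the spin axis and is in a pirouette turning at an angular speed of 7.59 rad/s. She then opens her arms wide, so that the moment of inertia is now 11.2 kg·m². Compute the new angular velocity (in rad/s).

With no external torque about the axis, L is conserved: I₁ω₁ = I₂ω₂.
ω₂ = I₁ω₁ / I₂ = (5.220)(7.59 rad/s) / (11.20) = 3.537 rad/s.

ω₂ ≈ 3.54 rad/s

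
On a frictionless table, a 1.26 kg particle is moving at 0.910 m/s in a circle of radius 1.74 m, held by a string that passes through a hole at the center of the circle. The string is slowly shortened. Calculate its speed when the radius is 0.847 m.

v₂ ≈ 1.87 m/s

The only horizontal force on the mass is along the cord (radial), so it exerts no torque about the hole and angular momentum m v r is conserved.
v₂ = v₁ r₁ / r₂ = (0.910)(1.74) / (0.847) = 1.869 m/s.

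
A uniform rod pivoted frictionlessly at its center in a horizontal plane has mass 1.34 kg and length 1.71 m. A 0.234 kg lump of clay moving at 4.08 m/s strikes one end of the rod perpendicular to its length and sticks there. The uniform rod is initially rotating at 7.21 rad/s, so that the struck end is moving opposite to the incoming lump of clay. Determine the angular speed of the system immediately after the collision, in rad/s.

The axle reaction passes through the pivot and exerts no torque about it; angular momentum about the pivot is conserved through the impact.
I_p = (1/12)(1.34)(1.71)² = 0.3265 kg·m². Taking the sense of the lump of clay's angular momentum as positive, L_{lump} = m v R = (0.234)(4.08)(1.71/2) = 0.8163 kg·m²/s.
L_i = −I_p ω_p + m v R = −(0.3265)(7.21) + 0.8163 = -1.538 kg·m²/s.
After sticking, I_f = I_p + m R² = 0.3265 + (0.234)(1.71/2)² = 0.4976 kg·m².
ω_f = L_i / I_f = -1.538 / 0.4976 = -3.091 rad/s.

|ω_f| ≈ 3.09 rad/s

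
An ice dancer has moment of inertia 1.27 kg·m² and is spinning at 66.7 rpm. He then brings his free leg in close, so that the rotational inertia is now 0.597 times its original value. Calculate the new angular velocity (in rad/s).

ω₂ ≈ 11.7 rad/s

No external torque acts about the spin axis, so angular momentum is conserved.
I₂ = 0.597 × 1.27 = 0.7582 kg·m².
ω₂ = I₁ω₁ / I₂ = (1.270)(66.7 rpm) / (0.7582) = 111.7 rpm = 11.70 rad/s.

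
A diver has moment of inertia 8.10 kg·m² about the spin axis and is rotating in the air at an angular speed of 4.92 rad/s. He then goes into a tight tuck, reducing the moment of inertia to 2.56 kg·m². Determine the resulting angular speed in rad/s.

Angular momentum about the spin axis is conserved since the torque about it is zero.
ω₂ = I₁ω₁ / I₂ = (8.100)(4.92 rad/s) / (2.560) = 15.57 rad/s.

ω₂ ≈ 15.6 rad/s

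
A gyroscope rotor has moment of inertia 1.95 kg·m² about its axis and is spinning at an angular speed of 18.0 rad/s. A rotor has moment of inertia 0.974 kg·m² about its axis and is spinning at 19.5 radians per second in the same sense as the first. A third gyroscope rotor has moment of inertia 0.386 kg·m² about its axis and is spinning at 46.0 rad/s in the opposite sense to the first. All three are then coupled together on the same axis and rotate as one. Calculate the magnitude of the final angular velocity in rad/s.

|ω_f| ≈ 11.0 rad/s

The coupling torques are internal; angular momentum about the shared axis is conserved.
Taking A's sense as positive: L = (1.950)(18.0) + (0.9740)(19.5) − (0.3860)(46.0) = 36.34 kg·m²·rad/s.
Combined I = 1.950 + 0.9740 + 0.3860 = 3.310 kg·m².
ω_f = L / I = 36.34 / 3.310 = 10.98 rad/s.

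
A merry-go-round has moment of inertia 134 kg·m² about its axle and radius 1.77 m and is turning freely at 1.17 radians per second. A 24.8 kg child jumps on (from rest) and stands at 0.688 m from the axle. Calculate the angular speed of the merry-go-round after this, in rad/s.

The added mass arrives with no angular momentum about the axle, and any external torque about the axle is negligible, so the system's angular momentum is conserved.
Added inertia Σmr² = (24.8)(0.688)² = 11.74 kg·m²; I_f = 134.0 + 11.74 = 145.7 kg·m².
ω_f = I_p ω_i / I_f = (134.0)(1.17) / 145.7 = 1.076 rad/s.

ω_f ≈ 1.08 rad/s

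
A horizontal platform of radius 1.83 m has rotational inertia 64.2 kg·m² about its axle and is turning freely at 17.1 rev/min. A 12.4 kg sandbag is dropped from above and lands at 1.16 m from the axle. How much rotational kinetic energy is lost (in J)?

The added mass arrives with no angular momentum about the axle, and any external torque about the axle is negligible, so the system's angular momentum is conserved.
Added inertia Σmr² = (12.4)(1.16)² = 16.69 kg·m²; I_f = 64.20 + 16.69 = 80.89 kg·m².
ω_f = I_p ω_i / I_f = (64.20)(17.1) / 80.89 = 13.57 rpm.
KE_i = ½(64.20)(1.791 rad/s)² = 102.9 J; KE_f = ½(80.89)(1.421)² = 81.70 J.

energy lost ≈ 21.2 J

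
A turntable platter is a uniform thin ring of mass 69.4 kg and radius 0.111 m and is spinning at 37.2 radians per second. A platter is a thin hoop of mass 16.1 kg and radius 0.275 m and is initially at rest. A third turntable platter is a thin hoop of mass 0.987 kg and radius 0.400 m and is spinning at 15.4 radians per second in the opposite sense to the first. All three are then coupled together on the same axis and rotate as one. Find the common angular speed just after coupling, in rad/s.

|ω_f| ≈ 13.2 rad/s

The coupling torques are internal; angular momentum about the shared axis is conserved.
Moments of inertia: I_A = (69.4)(0.111)² = 0.8551 kg·m²; I_B = (16.1)(0.275)² = 1.218 kg·m²; I_C = (0.987)(0.400)² = 0.1579 kg·m².
Taking A's sense as positive: L = (0.8551)(37.2) − (0.1579)(15.4) = 29.38 kg·m²·rad/s.
Combined I = 0.8551 + 1.218 + 0.1579 = 2.231 kg·m².
ω_f = L / I = 29.38 / 2.231 = 13.17 rad/s.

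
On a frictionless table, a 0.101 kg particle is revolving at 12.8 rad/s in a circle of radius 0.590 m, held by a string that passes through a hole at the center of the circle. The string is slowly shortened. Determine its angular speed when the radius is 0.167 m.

No torque about the axis ⇒ m r₁² ω₁ = m r₂² ω₂.
ω₂ = ω₁ (r₁/r₂)² = (12.8)(0.590/0.167)² = 159.8 rad/s.

ω₂ ≈ 160 rad/s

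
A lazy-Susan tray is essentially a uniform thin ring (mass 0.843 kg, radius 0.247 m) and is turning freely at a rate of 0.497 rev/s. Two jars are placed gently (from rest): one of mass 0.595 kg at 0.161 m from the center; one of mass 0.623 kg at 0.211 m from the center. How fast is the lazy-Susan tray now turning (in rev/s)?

ω_f ≈ 0.270 rev/s

The added mass arrives with no angular momentum about the center, and any external torque about the center is negligible, so the system's angular momentum is conserved.
I_p = (0.843)(0.247)² = 0.05143 kg·m².
Added inertia Σmr² = (0.595)(0.161)² + (0.623)(0.211)² = 0.04316 kg·m²; I_f = 0.05143 + 0.04316 = 0.09459 kg·m².
ω_f = I_p ω_i / I_f = (0.05143)(0.497) / 0.09459 = 0.2702 rev/s.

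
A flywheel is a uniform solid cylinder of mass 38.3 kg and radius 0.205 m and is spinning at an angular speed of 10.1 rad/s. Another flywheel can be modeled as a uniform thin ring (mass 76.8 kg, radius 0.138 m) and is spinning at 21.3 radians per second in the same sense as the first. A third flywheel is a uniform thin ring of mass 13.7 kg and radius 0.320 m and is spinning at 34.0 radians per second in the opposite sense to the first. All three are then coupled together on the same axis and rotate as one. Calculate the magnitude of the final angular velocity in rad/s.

|ω_f| ≈ 2.29 rad/s

The coupling torques are internal; angular momentum about the shared axis is conserved.
Moments of inertia: I_A = ½(38.3)(0.205)² = 0.8048 kg·m²; I_B = (76.8)(0.138)² = 1.463 kg·m²; I_C = (13.7)(0.320)² = 1.403 kg·m².
Taking A's sense as positive: L = (0.8048)(10.1) + (1.463)(21.3) − (1.403)(34.0) = -8.417 kg·m²·rad/s.
Combined I = 0.8048 + 1.463 + 1.403 = 3.670 kg·m².
ω_f = L / I = -8.417 / 3.670 = -2.293 rad/s.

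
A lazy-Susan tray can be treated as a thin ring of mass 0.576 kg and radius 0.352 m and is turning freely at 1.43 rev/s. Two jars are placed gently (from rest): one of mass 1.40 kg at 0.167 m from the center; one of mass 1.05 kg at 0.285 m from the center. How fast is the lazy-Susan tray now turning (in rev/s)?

No external torque acts about the center; L_before = L_after.
I_p = (0.576)(0.352)² = 0.07137 kg·m².
Added inertia Σmr² = (1.40)(0.167)² + (1.05)(0.285)² = 0.1243 kg·m²; I_f = 0.07137 + 0.1243 = 0.1957 kg·m².
ω_f = I_p ω_i / I_f = (0.07137)(1.43) / 0.1957 = 0.5215 rev/s.

ω_f ≈ 0.521 rev/s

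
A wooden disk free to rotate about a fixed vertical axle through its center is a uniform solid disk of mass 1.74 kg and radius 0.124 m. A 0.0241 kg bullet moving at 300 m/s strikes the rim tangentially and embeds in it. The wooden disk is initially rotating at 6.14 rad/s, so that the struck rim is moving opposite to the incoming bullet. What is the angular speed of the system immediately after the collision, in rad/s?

|ω_f| ≈ 59.2 rad/s

About the axle the impulsive forces during the collision are internal, so angular momentum about that axis is conserved.
I_p = ½(1.74)(0.124)² = 0.01338 kg·m². Taking the sense of the bullet's angular momentum as positive, L_{bullet} = m v R = (0.0241)(300)(0.124) = 0.8965 kg·m²/s.
L_i = −I_p ω_p + m v R = −(0.01338)(6.14) + 0.8965 = 0.8144 kg·m²/s.
After sticking, I_f = I_p + m R² = 0.01338 + (0.0241)(0.124)² = 0.01375 kg·m².
ω_f = L_i / I_f = 0.8144 / 0.01375 = 59.24 rad/s.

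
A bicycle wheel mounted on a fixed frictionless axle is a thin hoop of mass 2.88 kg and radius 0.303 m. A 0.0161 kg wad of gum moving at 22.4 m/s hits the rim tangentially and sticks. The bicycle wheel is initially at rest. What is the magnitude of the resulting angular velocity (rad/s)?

The axle reaction passes through the axle and exerts no torque about it; angular momentum about the axle is conserved through the impact.
I_p = (2.88)(0.303)² = 0.2644 kg·m². Taking the sense of the wad of gum's angular momentum as positive, L_{wad} = m v R = (0.0161)(22.4)(0.303) = 0.1093 kg·m²/s.
L_i = 0 + 0.1093 = 0.1093 kg·m²/s.
After sticking, I_f = I_p + m R² = 0.2644 + (0.0161)(0.303)² = 0.2659 kg·m².
ω_f = L_i / I_f = 0.1093 / 0.2659 = 0.4110 rad/s.

|ω_f| ≈ 0.411 rad/s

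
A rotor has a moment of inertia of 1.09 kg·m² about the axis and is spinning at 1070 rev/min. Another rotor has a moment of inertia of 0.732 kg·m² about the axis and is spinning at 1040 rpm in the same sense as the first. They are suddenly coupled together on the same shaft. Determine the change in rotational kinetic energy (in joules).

ΔKE ≈ -2.16 J

No external torque acts about the common axis, so total angular momentum is conserved.
Taking A's sense as positive: L = (1.090)(1070) + (0.7320)(1040) = 1928 kg·m²·rpm.
Combined I = 1.090 + 0.7320 = 1.822 kg·m².
ω_f = L / I = 1928 / 1.822 = 1058 rpm.
KE_i = ½ΣIω² = 11180 J; KE_f = ½(1.822)(110.8)² = 11180 J.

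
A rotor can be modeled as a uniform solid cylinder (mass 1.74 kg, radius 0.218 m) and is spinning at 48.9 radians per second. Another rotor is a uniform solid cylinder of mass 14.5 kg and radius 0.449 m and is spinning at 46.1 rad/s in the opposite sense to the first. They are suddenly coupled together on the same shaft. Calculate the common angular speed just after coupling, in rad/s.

The coupling torques are internal; angular momentum about the shared axis is conserved.
Moments of inertia: I_A = ½(1.74)(0.218)² = 0.04135 kg·m²; I_B = ½(14.5)(0.449)² = 1.462 kg·m².
Taking A's sense as positive: L = (0.04135)(48.9) − (1.462)(46.1) = -65.36 kg·m²·rad/s.
Combined I = 0.04135 + 1.462 = 1.503 kg·m².
ω_f = L / I = -65.36 / 1.503 = -43.49 rad/s.

|ω_f| ≈ 43.5 rad/s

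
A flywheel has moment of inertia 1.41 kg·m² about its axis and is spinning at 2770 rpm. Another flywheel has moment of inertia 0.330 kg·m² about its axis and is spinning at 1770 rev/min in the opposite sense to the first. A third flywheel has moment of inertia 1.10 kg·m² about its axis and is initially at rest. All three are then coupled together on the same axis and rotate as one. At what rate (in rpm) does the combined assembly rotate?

|ω_f| ≈ 1170 rpm

The coupling torques are internal; angular momentum about the shared axis is conserved.
Taking A's sense as positive: L = (1.410)(2770) − (0.3300)(1770) = 3322 kg·m²·rpm.
Combined I = 1.410 + 0.3300 + 1.100 = 2.840 kg·m².
ω_f = L / I = 3322 / 2.840 = 1170 rpm.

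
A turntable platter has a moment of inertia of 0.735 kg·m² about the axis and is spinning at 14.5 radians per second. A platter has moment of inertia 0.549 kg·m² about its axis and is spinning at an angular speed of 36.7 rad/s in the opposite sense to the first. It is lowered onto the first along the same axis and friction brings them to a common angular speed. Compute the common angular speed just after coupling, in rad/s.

The coupling torques are internal; angular momentum about the shared axis is conserved.
Taking A's sense as positive: L = (0.7350)(14.5) − (0.5490)(36.7) = -9.491 kg·m²·rad/s.
Combined I = 0.7350 + 0.5490 = 1.284 kg·m².
ω_f = L / I = -9.491 / 1.284 = -7.392 rad/s.

|ω_f| ≈ 7.39 rad/s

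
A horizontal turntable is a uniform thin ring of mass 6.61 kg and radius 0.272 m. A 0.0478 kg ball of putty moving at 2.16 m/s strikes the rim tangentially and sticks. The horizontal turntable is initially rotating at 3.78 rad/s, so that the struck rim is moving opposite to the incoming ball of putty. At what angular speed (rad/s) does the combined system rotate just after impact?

|ω_f| ≈ 3.70 rad/s

The axle reaction passes through the axle and exerts no torque about it; angular momentum about the axle is conserved through the impact.
I_p = (6.61)(0.272)² = 0.4890 kg·m². Taking the sense of the ball of putty's angular momentum as positive, L_{ball} = m v R = (0.0478)(2.16)(0.272) = 0.02808 kg·m²/s.
L_i = −I_p ω_p + m v R = −(0.4890)(3.78) + 0.02808 = -1.820 kg·m²/s.
After sticking, I_f = I_p + m R² = 0.4890 + (0.0478)(0.272)² = 0.4926 kg·m².
ω_f = L_i / I_f = -1.820 / 0.4926 = -3.696 rad/s.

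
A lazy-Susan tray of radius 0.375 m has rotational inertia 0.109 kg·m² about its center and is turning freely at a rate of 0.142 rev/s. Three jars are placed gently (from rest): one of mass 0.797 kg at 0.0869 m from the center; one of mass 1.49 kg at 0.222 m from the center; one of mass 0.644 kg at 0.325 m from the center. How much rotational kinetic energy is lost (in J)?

No external torque acts about the center; L_before = L_after.
Added inertia Σmr² = (0.797)(0.0869)² + (1.49)(0.222)² + (0.644)(0.325)² = 0.1475 kg·m²; I_f = 0.1090 + 0.1475 = 0.2565 kg·m².
ω_f = I_p ω_i / I_f = (0.1090)(0.142) / 0.2565 = 0.06035 rev/s.
KE_i = ½(0.1090)(0.8922 rad/s)² = 0.04338 J; KE_f = ½(0.2565)(0.3792)² = 0.01844 J.

energy lost ≈ 0.0249 J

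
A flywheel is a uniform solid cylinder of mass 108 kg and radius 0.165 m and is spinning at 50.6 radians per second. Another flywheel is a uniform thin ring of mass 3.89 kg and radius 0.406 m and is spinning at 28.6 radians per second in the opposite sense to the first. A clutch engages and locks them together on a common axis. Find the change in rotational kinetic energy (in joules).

ΔKE ≈ -1400 J

No external torque acts about the common axis, so total angular momentum is conserved.
Moments of inertia: I_A = ½(108)(0.165)² = 1.470 kg·m²; I_B = (3.89)(0.406)² = 0.6412 kg·m².
Taking A's sense as positive: L = (1.470)(50.6) − (0.6412)(28.6) = 56.05 kg·m²·rad/s.
Combined I = 1.470 + 0.6412 = 2.111 kg·m².
ω_f = L / I = 56.05 / 2.111 = 26.55 rad/s.
KE_i = ½ΣIω² = 2144 J; KE_f = ½(2.111)(26.55)² = 744.0 J.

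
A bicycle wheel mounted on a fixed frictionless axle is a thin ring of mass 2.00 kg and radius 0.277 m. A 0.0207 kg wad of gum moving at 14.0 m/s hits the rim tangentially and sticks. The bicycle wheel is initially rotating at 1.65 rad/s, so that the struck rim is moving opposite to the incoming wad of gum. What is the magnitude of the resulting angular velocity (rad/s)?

|ω_f| ≈ 1.12 rad/s

About the axle the impulsive forces during the collision are internal, so angular momentum about that axis is conserved.
I_p = (2.00)(0.277)² = 0.1535 kg·m². Taking the sense of the wad of gum's angular momentum as positive, L_{wad} = m v R = (0.0207)(14.0)(0.277) = 0.08027 kg·m²/s.
L_i = −I_p ω_p + m v R = −(0.1535)(1.65) + 0.08027 = -0.1729 kg·m²/s.
After sticking, I_f = I_p + m R² = 0.1535 + (0.0207)(0.277)² = 0.1550 kg·m².
ω_f = L_i / I_f = -0.1729 / 0.1550 = -1.115 rad/s.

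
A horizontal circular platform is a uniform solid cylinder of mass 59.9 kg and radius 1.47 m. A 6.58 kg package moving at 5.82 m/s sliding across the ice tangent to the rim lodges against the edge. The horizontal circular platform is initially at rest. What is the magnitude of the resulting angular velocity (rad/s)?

About the central axle the impulsive forces during the collision are internal, so angular momentum about that axis is conserved.
I_p = ½(59.9)(1.47)² = 64.72 kg·m². Taking the sense of the package's angular momentum as positive, L_{package} = m v R = (6.58)(5.82)(1.47) = 56.29 kg·m²/s.
L_i = 0 + 56.29 = 56.29 kg·m²/s.
After sticking, I_f = I_p + m R² = 64.72 + (6.58)(1.47)² = 78.94 kg·m².
ω_f = L_i / I_f = 56.29 / 78.94 = 0.7132 rad/s.

|ω_f| ≈ 0.713 rad/s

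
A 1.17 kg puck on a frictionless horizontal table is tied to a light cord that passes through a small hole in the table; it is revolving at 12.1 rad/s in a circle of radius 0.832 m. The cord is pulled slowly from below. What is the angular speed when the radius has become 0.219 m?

No torque about the axis ⇒ m r₁² ω₁ = m r₂² ω₂.
ω₂ = ω₁ (r₁/r₂)² = (12.1)(0.832/0.219)² = 174.6 rad/s.

ω₂ ≈ 175 rad/s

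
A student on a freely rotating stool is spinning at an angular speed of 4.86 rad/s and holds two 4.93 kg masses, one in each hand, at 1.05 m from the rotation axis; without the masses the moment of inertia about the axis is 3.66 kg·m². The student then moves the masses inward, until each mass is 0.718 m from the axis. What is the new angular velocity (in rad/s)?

With no external torque about the axis, L is conserved: I₁ω₁ = I₂ω₂.
I₁ = 3.66 + 2(4.93)(1.05)² = 14.53 kg·m²; I₂ = 3.66 + 2(4.93)(0.718)² = 8.743 kg·m².
ω₂ = I₁ω₁ / I₂ = (14.53)(4.86 rad/s) / (8.743) = 8.077 rad/s.

ω₂ ≈ 8.08 rad/s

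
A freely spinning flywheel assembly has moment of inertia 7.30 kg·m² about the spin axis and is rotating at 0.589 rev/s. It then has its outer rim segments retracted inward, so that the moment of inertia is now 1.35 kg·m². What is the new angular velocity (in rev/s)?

No external torque acts about the spin axis, so angular momentum is conserved.
ω₂ = I₁ω₁ / I₂ = (7.300)(0.589 rev/s) / (1.350) = 3.185 rev/s.

ω₂ ≈ 3.18 rev/s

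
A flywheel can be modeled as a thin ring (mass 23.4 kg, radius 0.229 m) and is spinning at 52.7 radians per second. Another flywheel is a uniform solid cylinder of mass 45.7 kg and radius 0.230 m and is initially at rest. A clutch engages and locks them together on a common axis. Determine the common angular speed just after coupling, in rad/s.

No external torque acts about the common axis, so total angular momentum is conserved.
Moments of inertia: I_A = (23.4)(0.229)² = 1.227 kg·m²; I_B = ½(45.7)(0.230)² = 1.209 kg·m².
Taking A's sense as positive: L = (1.227)(52.7) = 64.67 kg·m²·rad/s.
Combined I = 1.227 + 1.209 = 2.436 kg·m².
ω_f = L / I = 64.67 / 2.436 = 26.55 rad/s.

|ω_f| ≈ 26.5 rad/s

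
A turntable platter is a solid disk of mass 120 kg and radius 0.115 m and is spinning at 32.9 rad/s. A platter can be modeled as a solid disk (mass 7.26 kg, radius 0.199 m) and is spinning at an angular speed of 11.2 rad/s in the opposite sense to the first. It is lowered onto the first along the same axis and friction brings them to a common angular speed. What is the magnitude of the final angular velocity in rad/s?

The coupling torques are internal; angular momentum about the shared axis is conserved.
Moments of inertia: I_A = ½(120)(0.115)² = 0.7935 kg·m²; I_B = ½(7.26)(0.199)² = 0.1438 kg·m².
Taking A's sense as positive: L = (0.7935)(32.9) − (0.1438)(11.2) = 24.50 kg·m²·rad/s.
Combined I = 0.7935 + 0.1438 = 0.9373 kg·m².
ω_f = L / I = 24.50 / 0.9373 = 26.14 rad/s.

|ω_f| ≈ 26.1 rad/s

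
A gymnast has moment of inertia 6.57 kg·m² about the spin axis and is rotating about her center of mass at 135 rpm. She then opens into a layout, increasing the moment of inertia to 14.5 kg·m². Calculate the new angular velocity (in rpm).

ω₂ ≈ 61.2 rpm

No external torque acts about the spin axis, so angular momentum is conserved.
ω₂ = I₁ω₁ / I₂ = (6.570)(135 rpm) / (14.50) = 61.17 rpm.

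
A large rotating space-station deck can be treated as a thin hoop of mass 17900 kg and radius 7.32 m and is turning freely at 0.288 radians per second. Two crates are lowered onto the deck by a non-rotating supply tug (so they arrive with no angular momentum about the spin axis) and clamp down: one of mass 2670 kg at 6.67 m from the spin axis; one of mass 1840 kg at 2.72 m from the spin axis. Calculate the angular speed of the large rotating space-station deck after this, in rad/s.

The added mass arrives with no angular momentum about the spin axis, and any external torque about the spin axis is negligible, so the system's angular momentum is conserved.
I_p = (17900)(7.32)² = 9.591e+05 kg·m².
Added inertia Σmr² = (2670)(6.67)² + (1840)(2.72)² = 1.324e+05 kg·m²; I_f = 9.591e+05 + 1.324e+05 = 1.092e+06 kg·m².
ω_f = I_p ω_i / I_f = (9.591e+05)(0.288) / 1.092e+06 = 0.2531 rad/s.

ω_f ≈ 0.253 rad/s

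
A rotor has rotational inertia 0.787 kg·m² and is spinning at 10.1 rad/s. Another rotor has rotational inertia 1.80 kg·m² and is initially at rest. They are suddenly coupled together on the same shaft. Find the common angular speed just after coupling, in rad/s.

|ω_f| ≈ 3.07 rad/s

The coupling torques are internal; angular momentum about the shared axis is conserved.
Taking A's sense as positive: L = (0.7870)(10.1) = 7.949 kg·m²·rad/s.
Combined I = 0.7870 + 1.800 = 2.587 kg·m².
ω_f = L / I = 7.949 / 2.587 = 3.073 rad/s.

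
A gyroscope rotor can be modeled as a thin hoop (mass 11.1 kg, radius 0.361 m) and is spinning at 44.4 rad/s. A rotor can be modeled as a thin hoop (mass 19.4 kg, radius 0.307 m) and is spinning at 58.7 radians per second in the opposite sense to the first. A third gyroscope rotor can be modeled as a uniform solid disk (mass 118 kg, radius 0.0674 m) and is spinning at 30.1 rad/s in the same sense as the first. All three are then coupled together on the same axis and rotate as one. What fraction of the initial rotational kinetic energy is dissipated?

The coupling torques are internal; angular momentum about the shared axis is conserved.
Moments of inertia: I_A = (11.1)(0.361)² = 1.447 kg·m²; I_B = (19.4)(0.307)² = 1.828 kg·m²; I_C = ½(118)(0.0674)² = 0.2680 kg·m².
Taking A's sense as positive: L = (1.447)(44.4) − (1.828)(58.7) + (0.2680)(30.1) = -35.03 kg·m²·rad/s.
Combined I = 1.447 + 1.828 + 0.2680 = 3.543 kg·m².
ω_f = L / I = -35.03 / 3.543 = -9.888 rad/s.
KE_i = ½ΣIω² = 4697 J; KE_f = ½(3.543)(9.888)² = 173.2 J.
Fraction dissipated = (KE_i − KE_f)/KE_i = 0.9631.

fraction ≈ 0.963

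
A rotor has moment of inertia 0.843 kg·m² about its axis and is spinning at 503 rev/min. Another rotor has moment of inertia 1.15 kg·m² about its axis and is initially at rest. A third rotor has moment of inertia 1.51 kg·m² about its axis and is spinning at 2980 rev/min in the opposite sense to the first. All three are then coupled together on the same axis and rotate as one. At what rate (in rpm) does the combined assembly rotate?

|ω_f| ≈ 1160 rpm

No external torque acts about the common axis, so total angular momentum is conserved.
Taking A's sense as positive: L = (0.8430)(503) − (1.510)(2980) = -4076 kg·m²·rpm.
Combined I = 0.8430 + 1.150 + 1.510 = 3.503 kg·m².
ω_f = L / I = -4076 / 3.503 = -1164 rpm.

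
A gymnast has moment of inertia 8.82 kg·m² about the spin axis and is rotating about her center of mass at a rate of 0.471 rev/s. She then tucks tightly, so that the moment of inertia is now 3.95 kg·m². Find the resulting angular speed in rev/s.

With no external torque about the axis, L is conserved: I₁ω₁ = I₂ω₂.
ω₂ = I₁ω₁ / I₂ = (8.820)(0.471 rev/s) / (3.950) = 1.052 rev/s.

ω₂ ≈ 1.05 rev/s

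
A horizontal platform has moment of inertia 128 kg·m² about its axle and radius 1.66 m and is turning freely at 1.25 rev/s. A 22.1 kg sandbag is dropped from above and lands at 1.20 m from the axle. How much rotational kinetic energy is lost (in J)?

energy lost ≈ 786 J

No external torque acts about the axle; L_before = L_after.
Added inertia Σmr² = (22.1)(1.20)² = 31.82 kg·m²; I_f = 128.0 + 31.82 = 159.8 kg·m².
ω_f = I_p ω_i / I_f = (128.0)(1.25) / 159.8 = 1.001 rev/s.
KE_i = ½(128.0)(7.854 rad/s)² = 3948 J; KE_f = ½(159.8)(6.290)² = 3162 J.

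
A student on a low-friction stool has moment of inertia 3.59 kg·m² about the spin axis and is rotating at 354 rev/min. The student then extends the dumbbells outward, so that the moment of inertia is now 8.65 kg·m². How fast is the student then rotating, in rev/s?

Angular momentum about the spin axis is conserved since the torque about it is zero.
ω₂ = I₁ω₁ / I₂ = (3.590)(354 rpm) / (8.650) = 146.9 rpm = 2.449 rev/s.

ω₂ ≈ 2.45 rev/s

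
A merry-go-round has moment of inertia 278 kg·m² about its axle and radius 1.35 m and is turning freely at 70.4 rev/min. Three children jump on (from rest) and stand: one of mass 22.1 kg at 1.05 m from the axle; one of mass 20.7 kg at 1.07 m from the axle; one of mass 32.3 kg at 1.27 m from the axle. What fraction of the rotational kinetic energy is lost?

fraction ≈ 0.265

The added mass arrives with no angular momentum about the axle, and any external torque about the axle is negligible, so the system's angular momentum is conserved.
Added inertia Σmr² = (22.1)(1.05)² + (20.7)(1.07)² + (32.3)(1.27)² = 100.2 kg·m²; I_f = 278.0 + 100.2 = 378.2 kg·m².
ω_f = I_p ω_i / I_f = (278.0)(70.4) / 378.2 = 51.75 rpm.
KE_i = ½(278.0)(7.372 rad/s)² = 7555 J; KE_f = ½(378.2)(5.420)² = 5554 J.
Fraction lost = 0.2649.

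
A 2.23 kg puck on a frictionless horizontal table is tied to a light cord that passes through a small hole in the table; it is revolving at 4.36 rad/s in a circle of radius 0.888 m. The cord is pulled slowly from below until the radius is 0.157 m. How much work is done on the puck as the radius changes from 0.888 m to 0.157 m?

W ≈ 518 J

No torque about the axis ⇒ m r₁² ω₁ = m r₂² ω₂.
ω₂ = ω₁ (r₁/r₂)² = (4.36)(0.888/0.157)² = 139.5 rad/s.
W = ΔKE = ½m(v₂² − v₁²) = 518.0 J.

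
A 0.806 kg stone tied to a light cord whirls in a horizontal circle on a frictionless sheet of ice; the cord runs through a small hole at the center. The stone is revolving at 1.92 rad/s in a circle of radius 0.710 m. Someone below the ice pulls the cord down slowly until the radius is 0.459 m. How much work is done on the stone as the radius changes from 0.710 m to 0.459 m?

W ≈ 1.04 J

The constraining force is radial, so m r² ω about the center is conserved.
ω₂ = ω₁ (r₁/r₂)² = (1.92)(0.710/0.459)² = 4.594 rad/s.
W = ΔKE = ½m(v₂² − v₁²) = 1.043 J.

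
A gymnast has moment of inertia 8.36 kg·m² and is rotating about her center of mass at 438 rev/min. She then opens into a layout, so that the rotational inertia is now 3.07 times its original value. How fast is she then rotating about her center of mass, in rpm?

ω₂ ≈ 143 rpm

Angular momentum about the spin axis is conserved since the torque about it is zero.
I₂ = 3.07 × 8.36 = 25.67 kg·m².
ω₂ = I₁ω₁ / I₂ = (8.360)(438 rpm) / (25.67) = 142.7 rpm.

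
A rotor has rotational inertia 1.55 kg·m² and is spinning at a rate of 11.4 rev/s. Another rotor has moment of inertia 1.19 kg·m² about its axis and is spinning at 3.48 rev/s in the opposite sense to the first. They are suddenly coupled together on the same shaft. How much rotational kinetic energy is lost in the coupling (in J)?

ΔKE lost ≈ 2940 J

The coupling torques are internal; angular momentum about the shared axis is conserved.
Taking A's sense as positive: L = (1.550)(11.4) − (1.190)(3.48) = 13.53 kg·m²·rev/s.
Combined I = 1.550 + 1.190 = 2.740 kg·m².
ω_f = L / I = 13.53 / 2.740 = 4.938 rev/s.
KE_i = ½ΣIω² = 4261 J; KE_f = ½(2.740)(31.02)² = 1319 J.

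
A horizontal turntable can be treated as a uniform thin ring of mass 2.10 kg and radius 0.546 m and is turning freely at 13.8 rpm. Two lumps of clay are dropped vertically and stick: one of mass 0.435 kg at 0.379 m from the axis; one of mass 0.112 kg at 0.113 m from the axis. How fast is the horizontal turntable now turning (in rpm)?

No external torque acts about the axis; L_before = L_after.
I_p = (2.10)(0.546)² = 0.6260 kg·m².
Added inertia Σmr² = (0.435)(0.379)² + (0.112)(0.113)² = 0.06391 kg·m²; I_f = 0.6260 + 0.06391 = 0.6900 kg·m².
ω_f = I_p ω_i / I_f = (0.6260)(13.8) / 0.6900 = 12.52 rpm.

ω_f ≈ 12.5 rpm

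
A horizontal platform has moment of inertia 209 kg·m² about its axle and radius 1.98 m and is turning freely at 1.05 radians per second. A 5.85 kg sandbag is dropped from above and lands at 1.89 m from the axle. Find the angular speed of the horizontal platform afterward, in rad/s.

The added mass arrives with no angular momentum about the axle, and any external torque about the axle is negligible, so the system's angular momentum is conserved.
Added inertia Σmr² = (5.85)(1.89)² = 20.90 kg·m²; I_f = 209.0 + 20.90 = 229.9 kg·m².
ω_f = I_p ω_i / I_f = (209.0)(1.05) / 229.9 = 0.9546 rad/s.

ω_f ≈ 0.955 rad/s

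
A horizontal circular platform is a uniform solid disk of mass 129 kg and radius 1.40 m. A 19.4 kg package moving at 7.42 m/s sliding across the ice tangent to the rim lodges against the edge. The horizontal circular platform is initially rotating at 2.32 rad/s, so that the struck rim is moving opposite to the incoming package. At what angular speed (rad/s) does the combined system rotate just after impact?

About the central axle the impulsive forces during the collision are internal, so angular momentum about that axis is conserved.
I_p = ½(129)(1.40)² = 126.4 kg·m². Taking the sense of the package's angular momentum as positive, L_{package} = m v R = (19.4)(7.42)(1.40) = 201.5 kg·m²/s.
L_i = −I_p ω_p + m v R = −(126.4)(2.32) + 201.5 = -91.77 kg·m²/s.
After sticking, I_f = I_p + m R² = 126.4 + (19.4)(1.40)² = 164.4 kg·m².
ω_f = L_i / I_f = -91.77 / 164.4 = -0.5580 rad/s.

|ω_f| ≈ 0.558 rad/s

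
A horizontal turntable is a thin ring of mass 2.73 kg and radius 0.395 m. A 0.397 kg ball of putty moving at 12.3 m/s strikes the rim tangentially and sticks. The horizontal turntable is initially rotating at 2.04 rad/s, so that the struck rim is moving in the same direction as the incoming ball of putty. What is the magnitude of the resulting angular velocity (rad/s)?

|ω_f| ≈ 5.73 rad/s

About the axle the impulsive forces during the collision are internal, so angular momentum about that axis is conserved.
I_p = (2.73)(0.395)² = 0.4259 kg·m². Taking the sense of the ball of putty's angular momentum as positive, L_{ball} = m v R = (0.397)(12.3)(0.395) = 1.929 kg·m²/s.
L_i = +I_p ω_p + m v R = +(0.4259)(2.04) + 1.929 = 2.798 kg·m²/s.
After sticking, I_f = I_p + m R² = 0.4259 + (0.397)(0.395)² = 0.4879 kg·m².
ω_f = L_i / I_f = 2.798 / 0.4879 = 5.734 rad/s.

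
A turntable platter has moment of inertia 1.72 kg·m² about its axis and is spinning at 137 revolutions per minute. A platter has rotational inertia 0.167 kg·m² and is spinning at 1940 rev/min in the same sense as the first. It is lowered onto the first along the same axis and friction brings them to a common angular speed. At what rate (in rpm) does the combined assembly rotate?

The coupling torques are internal; angular momentum about the shared axis is conserved.
Taking A's sense as positive: L = (1.720)(137) + (0.1670)(1940) = 559.6 kg·m²·rpm.
Combined I = 1.720 + 0.1670 = 1.887 kg·m².
ω_f = L / I = 559.6 / 1.887 = 296.6 rpm.

|ω_f| ≈ 297 rpm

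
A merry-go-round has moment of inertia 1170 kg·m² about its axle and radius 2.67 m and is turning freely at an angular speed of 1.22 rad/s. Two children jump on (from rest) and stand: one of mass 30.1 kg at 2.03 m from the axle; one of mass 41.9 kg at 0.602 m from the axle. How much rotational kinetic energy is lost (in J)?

The added mass arrives with no angular momentum about the axle, and any external torque about the axle is negligible, so the system's angular momentum is conserved.
Added inertia Σmr² = (30.1)(2.03)² + (41.9)(0.602)² = 139.2 kg·m²; I_f = 1170 + 139.2 = 1309 kg·m².
ω_f = I_p ω_i / I_f = (1170)(1.22) / 1309 = 1.090 rad/s.
KE_i = ½(1170)(1.220 rad/s)² = 870.7 J; KE_f = ½(1309)(1.090)² = 778.1 J.

energy lost ≈ 92.6 J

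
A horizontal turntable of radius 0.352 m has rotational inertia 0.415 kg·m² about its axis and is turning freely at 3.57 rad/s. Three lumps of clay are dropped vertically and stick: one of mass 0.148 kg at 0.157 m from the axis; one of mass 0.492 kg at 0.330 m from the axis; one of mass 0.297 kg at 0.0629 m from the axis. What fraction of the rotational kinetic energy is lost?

fraction ≈ 0.123

The added mass arrives with no angular momentum about the axis, and any external torque about the axis is negligible, so the system's angular momentum is conserved.
Added inertia Σmr² = (0.148)(0.157)² + (0.492)(0.330)² + (0.297)(0.0629)² = 0.05840 kg·m²; I_f = 0.4150 + 0.05840 = 0.4734 kg·m².
ω_f = I_p ω_i / I_f = (0.4150)(3.57) / 0.4734 = 3.130 rad/s.
KE_i = ½(0.4150)(3.570 rad/s)² = 2.645 J; KE_f = ½(0.4734)(3.130)² = 2.318 J.
Fraction lost = 0.1234.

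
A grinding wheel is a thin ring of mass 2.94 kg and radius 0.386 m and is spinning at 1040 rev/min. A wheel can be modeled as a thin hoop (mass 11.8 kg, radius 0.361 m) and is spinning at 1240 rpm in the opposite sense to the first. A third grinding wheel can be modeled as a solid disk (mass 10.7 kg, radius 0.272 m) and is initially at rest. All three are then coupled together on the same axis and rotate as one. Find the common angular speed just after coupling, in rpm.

No external torque acts about the common axis, so total angular momentum is conserved.
Moments of inertia: I_A = (2.94)(0.386)² = 0.4380 kg·m²; I_B = (11.8)(0.361)² = 1.538 kg·m²; I_C = ½(10.7)(0.272)² = 0.3958 kg·m².
Taking A's sense as positive: L = (0.4380)(1040) − (1.538)(1240) = -1451 kg·m²·rpm.
Combined I = 0.4380 + 1.538 + 0.3958 = 2.372 kg·m².
ω_f = L / I = -1451 / 2.372 = -611.9 rpm.

|ω_f| ≈ 612 rpm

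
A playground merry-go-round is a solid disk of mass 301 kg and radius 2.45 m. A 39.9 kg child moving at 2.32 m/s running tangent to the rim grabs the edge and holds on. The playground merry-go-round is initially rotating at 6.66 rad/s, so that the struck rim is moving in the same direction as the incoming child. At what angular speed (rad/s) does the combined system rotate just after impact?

|ω_f| ≈ 5.46 rad/s

The axle reaction passes through the axle and exerts no torque about it; angular momentum about the axle is conserved through the impact.
I_p = ½(301)(2.45)² = 903.4 kg·m². Taking the sense of the child's angular momentum as positive, L_{child} = m v R = (39.9)(2.32)(2.45) = 226.8 kg·m²/s.
L_i = +I_p ω_p + m v R = +(903.4)(6.66) + 226.8 = 6243 kg·m²/s.
After sticking, I_f = I_p + m R² = 903.4 + (39.9)(2.45)² = 1143 kg·m².
ω_f = L_i / I_f = 6243 / 1143 = 5.463 rad/s.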